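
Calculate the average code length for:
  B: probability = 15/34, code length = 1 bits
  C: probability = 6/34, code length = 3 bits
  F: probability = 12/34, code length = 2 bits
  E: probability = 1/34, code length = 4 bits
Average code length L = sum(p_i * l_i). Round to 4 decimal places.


Weighted contributions p_i * l_i:
  B: (15/34) * 1 = 15/34
  C: (6/34) * 3 = 18/34
  F: (12/34) * 2 = 24/34
  E: (1/34) * 4 = 4/34
Sum = (15 + 18 + 24 + 4)/34 = 61/34

L = 61/34 = 1.7941 bits/symbol


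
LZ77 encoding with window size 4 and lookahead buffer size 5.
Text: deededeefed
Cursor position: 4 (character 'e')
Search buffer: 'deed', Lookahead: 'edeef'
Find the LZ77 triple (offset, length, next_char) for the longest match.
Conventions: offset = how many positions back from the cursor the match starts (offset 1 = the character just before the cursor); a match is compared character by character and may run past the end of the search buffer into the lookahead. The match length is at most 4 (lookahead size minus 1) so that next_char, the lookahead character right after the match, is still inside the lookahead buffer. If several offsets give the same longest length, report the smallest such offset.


Try each offset into the search buffer:
  offset=1 (pos 3, char 'd'): match length 0
  offset=2 (pos 2, char 'e'): match length 3
  offset=3 (pos 1, char 'e'): match length 1
  offset=4 (pos 0, char 'd'): match length 0
Longest match has length 3 at offset 2.
next_char = character at position 4 + 3 = 7 -> 'e'

Best match: offset=2, length=3 (matching 'ede' starting at position 2)
LZ77 triple: (2, 3, 'e')


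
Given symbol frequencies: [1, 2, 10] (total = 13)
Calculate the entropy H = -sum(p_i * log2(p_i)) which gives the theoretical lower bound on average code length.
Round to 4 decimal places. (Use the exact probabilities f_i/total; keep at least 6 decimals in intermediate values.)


Per-symbol terms -p_i * log2(p_i) with p_i = f_i/13:
  p = 1/13 = 0.076923: log2(p) = -3.700440, -p*log2(p) = 0.284649
  p = 2/13 = 0.153846: log2(p) = -2.700440, -p*log2(p) = 0.415452
  p = 10/13 = 0.769231: log2(p) = -0.378512, -p*log2(p) = 0.291163
H = 0.284649 + 0.415452 + 0.291163 = 0.991264

H = 0.9913 bits/symbol


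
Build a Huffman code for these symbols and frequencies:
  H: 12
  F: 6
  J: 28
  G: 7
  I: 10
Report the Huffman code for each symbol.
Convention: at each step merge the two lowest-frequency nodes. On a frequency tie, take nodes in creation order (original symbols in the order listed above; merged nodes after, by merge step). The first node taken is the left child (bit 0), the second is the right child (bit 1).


Huffman tree construction:
Step 1: Merge F(6) + G(7) = 13
Step 2: Merge I(10) + H(12) = 22
Step 3: Merge (F+G)(13) + (I+H)(22) = 35
Step 4: Merge J(28) + ((F+G)+(I+H))(35) = 63
Read each symbol's code off the tree from the root (left child = 0, right child = 1).

Codes:
  H: 111 (length 3)
  F: 100 (length 3)
  J: 0 (length 1)
  G: 101 (length 3)
  I: 110 (length 3)
Average code length: 133/63 = 2.1111 bits/symbol


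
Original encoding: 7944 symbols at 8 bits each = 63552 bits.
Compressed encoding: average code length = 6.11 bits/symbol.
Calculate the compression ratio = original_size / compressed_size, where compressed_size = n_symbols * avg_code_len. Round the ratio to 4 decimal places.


original_size = n_symbols * orig_bits = 7944 * 8 = 63552 bits
compressed_size = n_symbols * avg_code_len = 7944 * 6.11 = 48537.84 bits
ratio = original_size / compressed_size = 63552 / 48537.84 = 1.3093

Compression ratio = 1.3093


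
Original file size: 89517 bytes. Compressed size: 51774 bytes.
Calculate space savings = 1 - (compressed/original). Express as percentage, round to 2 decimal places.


ratio = compressed/original = 51774/89517 = 0.578371
savings = 1 - ratio = 1 - 0.578371 = 0.421629
as a percentage: 0.421629 * 100 = 42.16%

Space savings = 1 - 51774/89517 = 42.16%


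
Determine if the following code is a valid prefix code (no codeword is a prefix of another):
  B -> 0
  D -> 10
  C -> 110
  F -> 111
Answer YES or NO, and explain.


Checking each pair (does one codeword prefix another?):
  B='0' vs D='10': no prefix
  B='0' vs C='110': no prefix
  B='0' vs F='111': no prefix
  D='10' vs B='0': no prefix
  D='10' vs C='110': no prefix
  D='10' vs F='111': no prefix
  C='110' vs B='0': no prefix
  C='110' vs D='10': no prefix
  C='110' vs F='111': no prefix
  F='111' vs B='0': no prefix
  F='111' vs D='10': no prefix
  F='111' vs C='110': no prefix
No violation found over all pairs.

YES -- this is a valid prefix code. No codeword is a prefix of any other codeword.


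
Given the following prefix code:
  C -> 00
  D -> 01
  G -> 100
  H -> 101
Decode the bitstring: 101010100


Decoding step by step:
Bits 101 -> H
Bits 01 -> D
Bits 01 -> D
Bits 00 -> C


Decoded message: HDDC


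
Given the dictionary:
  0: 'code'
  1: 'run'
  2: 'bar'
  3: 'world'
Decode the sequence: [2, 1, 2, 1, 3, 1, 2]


Look up each index in the dictionary:
  2 -> 'bar'
  1 -> 'run'
  2 -> 'bar'
  1 -> 'run'
  3 -> 'world'
  1 -> 'run'
  2 -> 'bar'

Decoded: "bar run bar run world run bar"


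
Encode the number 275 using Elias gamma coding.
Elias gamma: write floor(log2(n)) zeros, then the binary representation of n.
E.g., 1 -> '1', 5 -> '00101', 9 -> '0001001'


num_bits = floor(log2(275)) + 1 = 9
leading_zeros = num_bits - 1 = 8
binary(275) = 100010011

Elias gamma(275) = '00000000' + '100010011' = 00000000100010011 (17 bits)


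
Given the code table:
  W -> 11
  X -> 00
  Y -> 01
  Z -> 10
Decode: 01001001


Decoding:
01 -> Y
00 -> X
10 -> Z
01 -> Y


Result: YXZY


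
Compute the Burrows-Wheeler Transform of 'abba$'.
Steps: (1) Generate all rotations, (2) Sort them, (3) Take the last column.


Rotations (sorted):
  0: $abba -> last char: a
  1: a$abb -> last char: b
  2: abba$ -> last char: $
  3: ba$ab -> last char: b
  4: bba$a -> last char: a


BWT = ab$ba


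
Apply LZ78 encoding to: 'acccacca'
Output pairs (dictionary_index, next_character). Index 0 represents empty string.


LZ78 encoding steps:
Dictionary: {0: ''}
Step 1: w='' (idx 0), next='a' -> output (0, 'a'), add 'a' as idx 1
Step 2: w='' (idx 0), next='c' -> output (0, 'c'), add 'c' as idx 2
Step 3: w='c' (idx 2), next='c' -> output (2, 'c'), add 'cc' as idx 3
Step 4: w='a' (idx 1), next='c' -> output (1, 'c'), add 'ac' as idx 4
Step 5: w='c' (idx 2), next='a' -> output (2, 'a'), add 'ca' as idx 5


Encoded: [(0, 'a'), (0, 'c'), (2, 'c'), (1, 'c'), (2, 'a')]


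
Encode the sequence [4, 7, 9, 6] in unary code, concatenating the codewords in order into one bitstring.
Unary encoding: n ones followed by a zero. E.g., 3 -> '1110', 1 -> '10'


Encode each number as n ones followed by a terminating 0:
  4 -> 11110 (5 bits)
  7 -> 11111110 (8 bits)
  9 -> 1111111110 (10 bits)
  6 -> 1111110 (7 bits)
Total length = 5 + 8 + 10 + 7 = 30 bits.

Unary([4, 7, 9, 6]) = 111101111111011111111101111110 (30 bits)


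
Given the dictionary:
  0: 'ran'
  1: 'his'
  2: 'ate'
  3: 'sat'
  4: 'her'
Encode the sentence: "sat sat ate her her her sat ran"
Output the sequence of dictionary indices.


Look up each word in the dictionary:
  'sat' -> 3
  'sat' -> 3
  'ate' -> 2
  'her' -> 4
  'her' -> 4
  'her' -> 4
  'sat' -> 3
  'ran' -> 0

Encoded: [3, 3, 2, 4, 4, 4, 3, 0]


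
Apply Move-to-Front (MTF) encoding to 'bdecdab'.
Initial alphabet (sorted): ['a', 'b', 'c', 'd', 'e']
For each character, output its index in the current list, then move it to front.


MTF encoding:
'b': index 1 in ['a', 'b', 'c', 'd', 'e'] -> ['b', 'a', 'c', 'd', 'e']
'd': index 3 in ['b', 'a', 'c', 'd', 'e'] -> ['d', 'b', 'a', 'c', 'e']
'e': index 4 in ['d', 'b', 'a', 'c', 'e'] -> ['e', 'd', 'b', 'a', 'c']
'c': index 4 in ['e', 'd', 'b', 'a', 'c'] -> ['c', 'e', 'd', 'b', 'a']
'd': index 2 in ['c', 'e', 'd', 'b', 'a'] -> ['d', 'c', 'e', 'b', 'a']
'a': index 4 in ['d', 'c', 'e', 'b', 'a'] -> ['a', 'd', 'c', 'e', 'b']
'b': index 4 in ['a', 'd', 'c', 'e', 'b'] -> ['b', 'a', 'd', 'c', 'e']


Output: [1, 3, 4, 4, 2, 4, 4]


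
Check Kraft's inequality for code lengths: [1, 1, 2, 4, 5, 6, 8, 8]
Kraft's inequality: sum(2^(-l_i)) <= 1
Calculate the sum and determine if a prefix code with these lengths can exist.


Sum = 2^(-1) + 2^(-1) + 2^(-2) + 2^(-4) + 2^(-5) + 2^(-6) + 2^(-8) + 2^(-8)
    = 0.5 + 0.5 + 0.25 + 0.0625 + 0.03125 + 0.015625 + 0.00390625 + 0.00390625
    = 350/256 = 1.3671875
Since 1.3671875 > 1, Kraft's inequality is NOT satisfied.
A prefix code with these lengths CANNOT exist.

Kraft sum = 1.3671875. Not satisfied.


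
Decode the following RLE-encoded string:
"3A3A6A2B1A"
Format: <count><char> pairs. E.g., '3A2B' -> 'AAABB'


Expanding each <count><char> pair:
  3A -> 'AAA'
  3A -> 'AAA'
  6A -> 'AAAAAA'
  2B -> 'BB'
  1A -> 'A'

Decoded = AAAAAAAAAAAABBA


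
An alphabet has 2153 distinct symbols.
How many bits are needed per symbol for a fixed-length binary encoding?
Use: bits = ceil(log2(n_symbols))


log2(2153) = 11.0721
Bracket: 2^11 = 2048 < 2153 <= 2^12 = 4096
So ceil(log2(2153)) = 12

bits = ceil(log2(2153)) = ceil(11.0721) = 12 bits


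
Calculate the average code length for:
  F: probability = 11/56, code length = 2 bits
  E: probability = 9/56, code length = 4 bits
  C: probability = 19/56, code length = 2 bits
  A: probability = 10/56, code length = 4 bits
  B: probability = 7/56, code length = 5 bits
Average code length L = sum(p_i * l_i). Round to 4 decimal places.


Weighted contributions p_i * l_i:
  F: (11/56) * 2 = 22/56
  E: (9/56) * 4 = 36/56
  C: (19/56) * 2 = 38/56
  A: (10/56) * 4 = 40/56
  B: (7/56) * 5 = 35/56
Sum = (22 + 36 + 38 + 40 + 35)/56 = 171/56

L = 171/56 = 3.0536 bits/symbol


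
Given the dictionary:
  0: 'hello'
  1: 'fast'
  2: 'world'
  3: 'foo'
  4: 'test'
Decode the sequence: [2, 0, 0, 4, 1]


Look up each index in the dictionary:
  2 -> 'world'
  0 -> 'hello'
  0 -> 'hello'
  4 -> 'test'
  1 -> 'fast'

Decoded: "world hello hello test fast"


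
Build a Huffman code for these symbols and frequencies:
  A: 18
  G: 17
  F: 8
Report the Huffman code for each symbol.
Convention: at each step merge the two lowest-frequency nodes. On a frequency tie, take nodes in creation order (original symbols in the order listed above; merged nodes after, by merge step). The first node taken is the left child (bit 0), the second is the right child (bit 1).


Huffman tree construction:
Step 1: Merge F(8) + G(17) = 25
Step 2: Merge A(18) + (F+G)(25) = 43
Read each symbol's code off the tree from the root (left child = 0, right child = 1).

Codes:
  A: 0 (length 1)
  G: 11 (length 2)
  F: 10 (length 2)
Average code length: 68/43 = 1.5814 bits/symbol


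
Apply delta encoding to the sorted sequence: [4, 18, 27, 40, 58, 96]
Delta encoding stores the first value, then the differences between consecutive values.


First value: 4
Deltas:
  18 - 4 = 14
  27 - 18 = 9
  40 - 27 = 13
  58 - 40 = 18
  96 - 58 = 38


Delta encoded: [4, 14, 9, 13, 18, 38]


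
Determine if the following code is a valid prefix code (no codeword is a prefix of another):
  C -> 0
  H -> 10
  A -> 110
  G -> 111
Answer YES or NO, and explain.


Checking each pair (does one codeword prefix another?):
  C='0' vs H='10': no prefix
  C='0' vs A='110': no prefix
  C='0' vs G='111': no prefix
  H='10' vs C='0': no prefix
  H='10' vs A='110': no prefix
  H='10' vs G='111': no prefix
  A='110' vs C='0': no prefix
  A='110' vs H='10': no prefix
  A='110' vs G='111': no prefix
  G='111' vs C='0': no prefix
  G='111' vs H='10': no prefix
  G='111' vs A='110': no prefix
No violation found over all pairs.

YES -- this is a valid prefix code. No codeword is a prefix of any other codeword.


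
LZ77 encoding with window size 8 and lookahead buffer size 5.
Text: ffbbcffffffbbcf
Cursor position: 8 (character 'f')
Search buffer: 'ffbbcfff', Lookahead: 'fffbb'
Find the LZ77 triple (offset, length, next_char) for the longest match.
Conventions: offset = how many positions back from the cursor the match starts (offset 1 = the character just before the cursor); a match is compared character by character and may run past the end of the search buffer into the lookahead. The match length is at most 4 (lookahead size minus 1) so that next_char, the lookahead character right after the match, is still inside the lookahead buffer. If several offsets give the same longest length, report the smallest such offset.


Try each offset into the search buffer:
  offset=1 (pos 7, char 'f'): match length 3
  offset=2 (pos 6, char 'f'): match length 3
  offset=3 (pos 5, char 'f'): match length 3
  offset=4 (pos 4, char 'c'): match length 0
  offset=5 (pos 3, char 'b'): match length 0
  offset=6 (pos 2, char 'b'): match length 0
  offset=7 (pos 1, char 'f'): match length 1
  offset=8 (pos 0, char 'f'): match length 2
Longest match has length 3, found at offsets 1, 2, 3; take the smallest, offset 1.
next_char = character at position 8 + 3 = 11 -> 'b'

Best match: offset=1, length=3 (matching 'fff' starting at position 7)
LZ77 triple: (1, 3, 'b')


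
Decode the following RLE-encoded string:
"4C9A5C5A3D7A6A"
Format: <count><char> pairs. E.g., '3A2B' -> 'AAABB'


Expanding each <count><char> pair:
  4C -> 'CCCC'
  9A -> 'AAAAAAAAA'
  5C -> 'CCCCC'
  5A -> 'AAAAA'
  3D -> 'DDD'
  7A -> 'AAAAAAA'
  6A -> 'AAAAAA'

Decoded = CCCCAAAAAAAAACCCCCAAAAADDDAAAAAAAAAAAAA


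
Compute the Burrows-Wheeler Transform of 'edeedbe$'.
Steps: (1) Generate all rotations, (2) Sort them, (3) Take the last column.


Rotations (sorted):
  0: $edeedbe -> last char: e
  1: be$edeed -> last char: d
  2: dbe$edee -> last char: e
  3: deedbe$e -> last char: e
  4: e$edeedb -> last char: b
  5: edbe$ede -> last char: e
  6: edeedbe$ -> last char: $
  7: eedbe$ed -> last char: d


BWT = edeebe$d


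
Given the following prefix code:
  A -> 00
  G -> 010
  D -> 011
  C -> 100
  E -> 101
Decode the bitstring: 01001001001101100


Decoding step by step:
Bits 010 -> G
Bits 010 -> G
Bits 010 -> G
Bits 011 -> D
Bits 011 -> D
Bits 00 -> A


Decoded message: GGGDDA


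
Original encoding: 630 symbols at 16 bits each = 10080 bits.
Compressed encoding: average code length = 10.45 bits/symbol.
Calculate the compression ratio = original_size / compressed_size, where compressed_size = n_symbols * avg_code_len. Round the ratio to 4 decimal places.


original_size = n_symbols * orig_bits = 630 * 16 = 10080 bits
compressed_size = n_symbols * avg_code_len = 630 * 10.45 = 6583.5 bits
ratio = original_size / compressed_size = 10080 / 6583.5 = 1.5311

Compression ratio = 1.5311


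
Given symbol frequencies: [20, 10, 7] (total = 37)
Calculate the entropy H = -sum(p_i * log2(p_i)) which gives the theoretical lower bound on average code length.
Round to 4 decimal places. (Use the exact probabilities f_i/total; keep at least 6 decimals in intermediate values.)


Per-symbol terms -p_i * log2(p_i) with p_i = f_i/37:
  p = 20/37 = 0.540541: log2(p) = -0.887525, -p*log2(p) = 0.479743
  p = 10/37 = 0.270270: log2(p) = -1.887525, -p*log2(p) = 0.510142
  p = 7/37 = 0.189189: log2(p) = -2.402098, -p*log2(p) = 0.454451
H = 0.479743 + 0.510142 + 0.454451 = 1.444336

H = 1.4443 bits/symbol


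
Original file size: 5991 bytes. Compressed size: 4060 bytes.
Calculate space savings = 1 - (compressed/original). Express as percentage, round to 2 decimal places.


ratio = compressed/original = 4060/5991 = 0.677683
savings = 1 - ratio = 1 - 0.677683 = 0.322317
as a percentage: 0.322317 * 100 = 32.23%

Space savings = 1 - 4060/5991 = 32.23%


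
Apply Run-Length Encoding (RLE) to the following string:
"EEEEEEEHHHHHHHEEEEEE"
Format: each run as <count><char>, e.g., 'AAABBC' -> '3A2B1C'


Scanning runs left to right:
  i=0: run of 'E' x 7 -> '7E'
  i=7: run of 'H' x 7 -> '7H'
  i=14: run of 'E' x 6 -> '6E'

RLE = 7E7H6E


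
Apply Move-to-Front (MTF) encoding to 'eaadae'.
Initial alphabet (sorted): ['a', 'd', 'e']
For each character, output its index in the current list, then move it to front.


MTF encoding:
'e': index 2 in ['a', 'd', 'e'] -> ['e', 'a', 'd']
'a': index 1 in ['e', 'a', 'd'] -> ['a', 'e', 'd']
'a': index 0 in ['a', 'e', 'd'] -> ['a', 'e', 'd']
'd': index 2 in ['a', 'e', 'd'] -> ['d', 'a', 'e']
'a': index 1 in ['d', 'a', 'e'] -> ['a', 'd', 'e']
'e': index 2 in ['a', 'd', 'e'] -> ['e', 'a', 'd']


Output: [2, 1, 0, 2, 1, 2]


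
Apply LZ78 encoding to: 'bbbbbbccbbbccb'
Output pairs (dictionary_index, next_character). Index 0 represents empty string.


LZ78 encoding steps:
Dictionary: {0: ''}
Step 1: w='' (idx 0), next='b' -> output (0, 'b'), add 'b' as idx 1
Step 2: w='b' (idx 1), next='b' -> output (1, 'b'), add 'bb' as idx 2
Step 3: w='bb' (idx 2), next='b' -> output (2, 'b'), add 'bbb' as idx 3
Step 4: w='' (idx 0), next='c' -> output (0, 'c'), add 'c' as idx 4
Step 5: w='c' (idx 4), next='b' -> output (4, 'b'), add 'cb' as idx 5
Step 6: w='bb' (idx 2), next='c' -> output (2, 'c'), add 'bbc' as idx 6
Step 7: w='cb' (idx 5), end of input -> output (5, '')


Encoded: [(0, 'b'), (1, 'b'), (2, 'b'), (0, 'c'), (4, 'b'), (2, 'c'), (5, '')]


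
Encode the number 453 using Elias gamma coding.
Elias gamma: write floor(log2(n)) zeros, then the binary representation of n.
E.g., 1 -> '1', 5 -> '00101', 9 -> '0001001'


num_bits = floor(log2(453)) + 1 = 9
leading_zeros = num_bits - 1 = 8
binary(453) = 111000101

Elias gamma(453) = '00000000' + '111000101' = 00000000111000101 (17 bits)


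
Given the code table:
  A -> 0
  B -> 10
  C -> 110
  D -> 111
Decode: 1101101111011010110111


Decoding:
110 -> C
110 -> C
111 -> D
10 -> B
110 -> C
10 -> B
110 -> C
111 -> D


Result: CCDBCBCD


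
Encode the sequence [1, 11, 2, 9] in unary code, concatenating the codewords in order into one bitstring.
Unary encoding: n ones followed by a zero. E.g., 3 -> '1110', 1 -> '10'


Encode each number as n ones followed by a terminating 0:
  1 -> 10 (2 bits)
  11 -> 111111111110 (12 bits)
  2 -> 110 (3 bits)
  9 -> 1111111110 (10 bits)
Total length = 2 + 12 + 3 + 10 = 27 bits.

Unary([1, 11, 2, 9]) = 101111111111101101111111110 (27 bits)


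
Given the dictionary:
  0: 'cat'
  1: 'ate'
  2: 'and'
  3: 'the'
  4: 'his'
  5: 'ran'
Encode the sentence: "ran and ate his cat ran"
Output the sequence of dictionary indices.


Look up each word in the dictionary:
  'ran' -> 5
  'and' -> 2
  'ate' -> 1
  'his' -> 4
  'cat' -> 0
  'ran' -> 5

Encoded: [5, 2, 1, 4, 0, 5]


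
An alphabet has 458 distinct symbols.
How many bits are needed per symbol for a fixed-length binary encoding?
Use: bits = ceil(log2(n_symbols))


log2(458) = 8.8392
Bracket: 2^8 = 256 < 458 <= 2^9 = 512
So ceil(log2(458)) = 9

bits = ceil(log2(458)) = ceil(8.8392) = 9 bits


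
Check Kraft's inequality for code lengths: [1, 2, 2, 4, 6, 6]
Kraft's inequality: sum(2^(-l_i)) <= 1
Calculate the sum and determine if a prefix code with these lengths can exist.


Sum = 2^(-1) + 2^(-2) + 2^(-2) + 2^(-4) + 2^(-6) + 2^(-6)
    = 0.5 + 0.25 + 0.25 + 0.0625 + 0.015625 + 0.015625
    = 70/64 = 1.09375
Since 1.09375 > 1, Kraft's inequality is NOT satisfied.
A prefix code with these lengths CANNOT exist.

Kraft sum = 1.09375. Not satisfied.


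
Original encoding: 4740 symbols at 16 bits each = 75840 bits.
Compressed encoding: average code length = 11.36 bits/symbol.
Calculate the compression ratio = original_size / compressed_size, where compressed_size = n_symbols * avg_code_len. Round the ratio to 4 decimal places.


original_size = n_symbols * orig_bits = 4740 * 16 = 75840 bits
compressed_size = n_symbols * avg_code_len = 4740 * 11.36 = 53846.4 bits
ratio = original_size / compressed_size = 75840 / 53846.4 = 1.4085

Compression ratio = 1.4085


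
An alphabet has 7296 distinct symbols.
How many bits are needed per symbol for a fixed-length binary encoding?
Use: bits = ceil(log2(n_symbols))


log2(7296) = 12.8329
Bracket: 2^12 = 4096 < 7296 <= 2^13 = 8192
So ceil(log2(7296)) = 13

bits = ceil(log2(7296)) = ceil(12.8329) = 13 bits


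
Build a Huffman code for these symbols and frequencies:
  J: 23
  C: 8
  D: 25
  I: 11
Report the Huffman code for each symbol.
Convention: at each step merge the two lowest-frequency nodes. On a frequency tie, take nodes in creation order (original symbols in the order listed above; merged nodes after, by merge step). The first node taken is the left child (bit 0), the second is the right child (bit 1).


Huffman tree construction:
Step 1: Merge C(8) + I(11) = 19
Step 2: Merge (C+I)(19) + J(23) = 42
Step 3: Merge D(25) + ((C+I)+J)(42) = 67
Read each symbol's code off the tree from the root (left child = 0, right child = 1).

Codes:
  J: 11 (length 2)
  C: 100 (length 3)
  D: 0 (length 1)
  I: 101 (length 3)
Average code length: 128/67 = 1.9104 bits/symbol


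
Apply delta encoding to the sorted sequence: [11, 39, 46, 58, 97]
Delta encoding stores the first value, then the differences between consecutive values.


First value: 11
Deltas:
  39 - 11 = 28
  46 - 39 = 7
  58 - 46 = 12
  97 - 58 = 39


Delta encoded: [11, 28, 7, 12, 39]


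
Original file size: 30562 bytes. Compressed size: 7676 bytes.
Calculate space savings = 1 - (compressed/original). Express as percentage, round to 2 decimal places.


ratio = compressed/original = 7676/30562 = 0.251162
savings = 1 - ratio = 1 - 0.251162 = 0.748838
as a percentage: 0.748838 * 100 = 74.88%

Space savings = 1 - 7676/30562 = 74.88%


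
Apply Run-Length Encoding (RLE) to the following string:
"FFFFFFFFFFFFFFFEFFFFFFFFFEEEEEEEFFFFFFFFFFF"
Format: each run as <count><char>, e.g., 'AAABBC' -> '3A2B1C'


Scanning runs left to right:
  i=0: run of 'F' x 15 -> '15F'
  i=15: run of 'E' x 1 -> '1E'
  i=16: run of 'F' x 9 -> '9F'
  i=25: run of 'E' x 7 -> '7E'
  i=32: run of 'F' x 11 -> '11F'

RLE = 15F1E9F7E11F


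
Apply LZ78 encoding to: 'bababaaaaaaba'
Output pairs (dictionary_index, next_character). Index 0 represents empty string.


LZ78 encoding steps:
Dictionary: {0: ''}
Step 1: w='' (idx 0), next='b' -> output (0, 'b'), add 'b' as idx 1
Step 2: w='' (idx 0), next='a' -> output (0, 'a'), add 'a' as idx 2
Step 3: w='b' (idx 1), next='a' -> output (1, 'a'), add 'ba' as idx 3
Step 4: w='ba' (idx 3), next='a' -> output (3, 'a'), add 'baa' as idx 4
Step 5: w='a' (idx 2), next='a' -> output (2, 'a'), add 'aa' as idx 5
Step 6: w='aa' (idx 5), next='b' -> output (5, 'b'), add 'aab' as idx 6
Step 7: w='a' (idx 2), end of input -> output (2, '')


Encoded: [(0, 'b'), (0, 'a'), (1, 'a'), (3, 'a'), (2, 'a'), (5, 'b'), (2, '')]


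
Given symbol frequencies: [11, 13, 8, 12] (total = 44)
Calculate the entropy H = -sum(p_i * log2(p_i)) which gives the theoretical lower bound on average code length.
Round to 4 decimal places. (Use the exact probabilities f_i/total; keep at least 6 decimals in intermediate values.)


Per-symbol terms -p_i * log2(p_i) with p_i = f_i/44:
  p = 11/44 = 0.250000: log2(p) = -2.000000, -p*log2(p) = 0.500000
  p = 13/44 = 0.295455: log2(p) = -1.758992, -p*log2(p) = 0.519702
  p = 8/44 = 0.181818: log2(p) = -2.459432, -p*log2(p) = 0.447169
  p = 12/44 = 0.272727: log2(p) = -1.874469, -p*log2(p) = 0.511219
H = 0.500000 + 0.519702 + 0.447169 + 0.511219 = 1.978090

H = 1.9781 bits/symbol


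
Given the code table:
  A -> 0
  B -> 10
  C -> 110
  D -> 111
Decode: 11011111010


Decoding:
110 -> C
111 -> D
110 -> C
10 -> B


Result: CDCB


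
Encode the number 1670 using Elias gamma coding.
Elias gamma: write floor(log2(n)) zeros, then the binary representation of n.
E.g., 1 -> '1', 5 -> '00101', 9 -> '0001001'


num_bits = floor(log2(1670)) + 1 = 11
leading_zeros = num_bits - 1 = 10
binary(1670) = 11010000110

Elias gamma(1670) = '0000000000' + '11010000110' = 000000000011010000110 (21 bits)


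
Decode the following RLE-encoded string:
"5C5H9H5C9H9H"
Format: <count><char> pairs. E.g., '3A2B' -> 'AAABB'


Expanding each <count><char> pair:
  5C -> 'CCCCC'
  5H -> 'HHHHH'
  9H -> 'HHHHHHHHH'
  5C -> 'CCCCC'
  9H -> 'HHHHHHHHH'
  9H -> 'HHHHHHHHH'

Decoded = CCCCCHHHHHHHHHHHHHHCCCCCHHHHHHHHHHHHHHHHHH


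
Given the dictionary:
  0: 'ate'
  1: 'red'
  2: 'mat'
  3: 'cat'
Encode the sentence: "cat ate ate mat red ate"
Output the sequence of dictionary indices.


Look up each word in the dictionary:
  'cat' -> 3
  'ate' -> 0
  'ate' -> 0
  'mat' -> 2
  'red' -> 1
  'ate' -> 0

Encoded: [3, 0, 0, 2, 1, 0]


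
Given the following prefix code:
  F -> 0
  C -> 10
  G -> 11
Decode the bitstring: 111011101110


Decoding step by step:
Bits 11 -> G
Bits 10 -> C
Bits 11 -> G
Bits 10 -> C
Bits 11 -> G
Bits 10 -> C


Decoded message: GCGCGC


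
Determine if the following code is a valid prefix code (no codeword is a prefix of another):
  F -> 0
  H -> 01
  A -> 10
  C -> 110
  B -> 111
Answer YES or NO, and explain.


Checking each pair (does one codeword prefix another?):
  F='0' vs H='01': prefix -- VIOLATION

NO -- this is NOT a valid prefix code. F (0) is a prefix of H (01).


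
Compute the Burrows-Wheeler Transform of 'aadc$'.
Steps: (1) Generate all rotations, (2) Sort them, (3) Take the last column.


Rotations (sorted):
  0: $aadc -> last char: c
  1: aadc$ -> last char: $
  2: adc$a -> last char: a
  3: c$aad -> last char: d
  4: dc$aa -> last char: a


BWT = c$ada


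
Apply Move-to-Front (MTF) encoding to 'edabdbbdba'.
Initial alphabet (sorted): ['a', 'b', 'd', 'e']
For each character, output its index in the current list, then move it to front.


MTF encoding:
'e': index 3 in ['a', 'b', 'd', 'e'] -> ['e', 'a', 'b', 'd']
'd': index 3 in ['e', 'a', 'b', 'd'] -> ['d', 'e', 'a', 'b']
'a': index 2 in ['d', 'e', 'a', 'b'] -> ['a', 'd', 'e', 'b']
'b': index 3 in ['a', 'd', 'e', 'b'] -> ['b', 'a', 'd', 'e']
'd': index 2 in ['b', 'a', 'd', 'e'] -> ['d', 'b', 'a', 'e']
'b': index 1 in ['d', 'b', 'a', 'e'] -> ['b', 'd', 'a', 'e']
'b': index 0 in ['b', 'd', 'a', 'e'] -> ['b', 'd', 'a', 'e']
'd': index 1 in ['b', 'd', 'a', 'e'] -> ['d', 'b', 'a', 'e']
'b': index 1 in ['d', 'b', 'a', 'e'] -> ['b', 'd', 'a', 'e']
'a': index 2 in ['b', 'd', 'a', 'e'] -> ['a', 'b', 'd', 'e']


Output: [3, 3, 2, 3, 2, 1, 0, 1, 1, 2]


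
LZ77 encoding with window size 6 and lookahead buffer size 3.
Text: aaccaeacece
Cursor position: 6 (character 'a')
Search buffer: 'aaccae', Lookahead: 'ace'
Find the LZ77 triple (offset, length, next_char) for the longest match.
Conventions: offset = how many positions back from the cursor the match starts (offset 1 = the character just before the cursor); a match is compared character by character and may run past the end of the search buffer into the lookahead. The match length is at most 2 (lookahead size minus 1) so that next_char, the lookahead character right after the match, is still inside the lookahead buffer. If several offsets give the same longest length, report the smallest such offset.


Try each offset into the search buffer:
  offset=1 (pos 5, char 'e'): match length 0
  offset=2 (pos 4, char 'a'): match length 1
  offset=3 (pos 3, char 'c'): match length 0
  offset=4 (pos 2, char 'c'): match length 0
  offset=5 (pos 1, char 'a'): match length 2
  offset=6 (pos 0, char 'a'): match length 1
Longest match has length 2 at offset 5.
next_char = character at position 6 + 2 = 8 -> 'e'

Best match: offset=5, length=2 (matching 'ac' starting at position 1)
LZ77 triple: (5, 2, 'e')


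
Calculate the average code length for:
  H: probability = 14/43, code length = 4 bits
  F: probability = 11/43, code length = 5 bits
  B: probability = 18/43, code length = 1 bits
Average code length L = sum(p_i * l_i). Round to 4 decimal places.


Weighted contributions p_i * l_i:
  H: (14/43) * 4 = 56/43
  F: (11/43) * 5 = 55/43
  B: (18/43) * 1 = 18/43
Sum = (56 + 55 + 18)/43 = 129/43

L = 129/43 = 3.0000 bits/symbol


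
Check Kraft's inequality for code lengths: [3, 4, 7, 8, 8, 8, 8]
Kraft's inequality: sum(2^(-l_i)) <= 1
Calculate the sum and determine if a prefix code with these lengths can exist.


Sum = 2^(-3) + 2^(-4) + 2^(-7) + 2^(-8) + 2^(-8) + 2^(-8) + 2^(-8)
    = 0.125 + 0.0625 + 0.0078125 + 0.00390625 + 0.00390625 + 0.00390625 + 0.00390625
    = 54/256 = 0.2109375
Since 0.2109375 <= 1, Kraft's inequality IS satisfied.
A prefix code with these lengths CAN exist.

Kraft sum = 0.2109375. Satisfied.


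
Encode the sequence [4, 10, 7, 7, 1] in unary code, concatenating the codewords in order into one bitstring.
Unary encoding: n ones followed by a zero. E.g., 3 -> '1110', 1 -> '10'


Encode each number as n ones followed by a terminating 0:
  4 -> 11110 (5 bits)
  10 -> 11111111110 (11 bits)
  7 -> 11111110 (8 bits)
  7 -> 11111110 (8 bits)
  1 -> 10 (2 bits)
Total length = 5 + 11 + 8 + 8 + 2 = 34 bits.

Unary([4, 10, 7, 7, 1]) = 1111011111111110111111101111111010 (34 bits)


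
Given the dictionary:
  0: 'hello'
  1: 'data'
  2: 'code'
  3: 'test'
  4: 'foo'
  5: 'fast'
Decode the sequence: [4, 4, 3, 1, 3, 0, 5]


Look up each index in the dictionary:
  4 -> 'foo'
  4 -> 'foo'
  3 -> 'test'
  1 -> 'data'
  3 -> 'test'
  0 -> 'hello'
  5 -> 'fast'

Decoded: "foo foo test data test hello fast"


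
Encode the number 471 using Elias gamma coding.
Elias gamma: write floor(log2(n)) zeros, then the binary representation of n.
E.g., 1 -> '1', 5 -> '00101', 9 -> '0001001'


num_bits = floor(log2(471)) + 1 = 9
leading_zeros = num_bits - 1 = 8
binary(471) = 111010111

Elias gamma(471) = '00000000' + '111010111' = 00000000111010111 (17 bits)


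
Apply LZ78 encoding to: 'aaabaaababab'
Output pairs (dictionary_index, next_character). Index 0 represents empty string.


LZ78 encoding steps:
Dictionary: {0: ''}
Step 1: w='' (idx 0), next='a' -> output (0, 'a'), add 'a' as idx 1
Step 2: w='a' (idx 1), next='a' -> output (1, 'a'), add 'aa' as idx 2
Step 3: w='' (idx 0), next='b' -> output (0, 'b'), add 'b' as idx 3
Step 4: w='aa' (idx 2), next='a' -> output (2, 'a'), add 'aaa' as idx 4
Step 5: w='b' (idx 3), next='a' -> output (3, 'a'), add 'ba' as idx 5
Step 6: w='ba' (idx 5), next='b' -> output (5, 'b'), add 'bab' as idx 6


Encoded: [(0, 'a'), (1, 'a'), (0, 'b'), (2, 'a'), (3, 'a'), (5, 'b')]


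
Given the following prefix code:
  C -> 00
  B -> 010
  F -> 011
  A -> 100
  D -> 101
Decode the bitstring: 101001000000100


Decoding step by step:
Bits 101 -> D
Bits 00 -> C
Bits 100 -> A
Bits 00 -> C
Bits 00 -> C
Bits 100 -> A


Decoded message: DCACCA


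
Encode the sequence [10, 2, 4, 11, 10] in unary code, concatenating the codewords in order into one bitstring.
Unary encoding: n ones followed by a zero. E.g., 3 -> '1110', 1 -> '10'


Encode each number as n ones followed by a terminating 0:
  10 -> 11111111110 (11 bits)
  2 -> 110 (3 bits)
  4 -> 11110 (5 bits)
  11 -> 111111111110 (12 bits)
  10 -> 11111111110 (11 bits)
Total length = 11 + 3 + 5 + 12 + 11 = 42 bits.

Unary([10, 2, 4, 11, 10]) = 111111111101101111011111111111011111111110 (42 bits)


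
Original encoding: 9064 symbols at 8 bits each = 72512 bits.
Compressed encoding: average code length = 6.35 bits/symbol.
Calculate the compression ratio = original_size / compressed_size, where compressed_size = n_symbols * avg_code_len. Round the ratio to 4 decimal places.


original_size = n_symbols * orig_bits = 9064 * 8 = 72512 bits
compressed_size = n_symbols * avg_code_len = 9064 * 6.35 = 57556.4 bits
ratio = original_size / compressed_size = 72512 / 57556.4 = 1.2598

Compression ratio = 1.2598


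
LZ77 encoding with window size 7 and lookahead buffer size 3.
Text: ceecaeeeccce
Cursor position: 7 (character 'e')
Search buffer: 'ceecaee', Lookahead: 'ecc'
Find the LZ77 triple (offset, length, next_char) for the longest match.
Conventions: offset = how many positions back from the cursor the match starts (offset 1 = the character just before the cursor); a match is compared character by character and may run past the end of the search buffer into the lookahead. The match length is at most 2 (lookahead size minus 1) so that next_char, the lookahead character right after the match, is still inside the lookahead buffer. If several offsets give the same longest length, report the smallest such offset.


Try each offset into the search buffer:
  offset=1 (pos 6, char 'e'): match length 1
  offset=2 (pos 5, char 'e'): match length 1
  offset=3 (pos 4, char 'a'): match length 0
  offset=4 (pos 3, char 'c'): match length 0
  offset=5 (pos 2, char 'e'): match length 2
  offset=6 (pos 1, char 'e'): match length 1
  offset=7 (pos 0, char 'c'): match length 0
Longest match has length 2 at offset 5.
next_char = character at position 7 + 2 = 9 -> 'c'

Best match: offset=5, length=2 (matching 'ec' starting at position 2)
LZ77 triple: (5, 2, 'c')


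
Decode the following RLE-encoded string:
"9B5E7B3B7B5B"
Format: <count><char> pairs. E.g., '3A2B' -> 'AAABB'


Expanding each <count><char> pair:
  9B -> 'BBBBBBBBB'
  5E -> 'EEEEE'
  7B -> 'BBBBBBB'
  3B -> 'BBB'
  7B -> 'BBBBBBB'
  5B -> 'BBBBB'

Decoded = BBBBBBBBBEEEEEBBBBBBBBBBBBBBBBBBBBBB


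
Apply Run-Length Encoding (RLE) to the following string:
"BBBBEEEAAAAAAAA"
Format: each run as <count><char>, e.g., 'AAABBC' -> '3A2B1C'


Scanning runs left to right:
  i=0: run of 'B' x 4 -> '4B'
  i=4: run of 'E' x 3 -> '3E'
  i=7: run of 'A' x 8 -> '8A'

RLE = 4B3E8A


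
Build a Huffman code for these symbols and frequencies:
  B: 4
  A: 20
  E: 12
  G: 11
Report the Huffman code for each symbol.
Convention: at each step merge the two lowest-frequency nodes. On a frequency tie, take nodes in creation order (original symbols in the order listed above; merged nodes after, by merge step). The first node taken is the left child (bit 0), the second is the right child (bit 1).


Huffman tree construction:
Step 1: Merge B(4) + G(11) = 15
Step 2: Merge E(12) + (B+G)(15) = 27
Step 3: Merge A(20) + (E+(B+G))(27) = 47
Read each symbol's code off the tree from the root (left child = 0, right child = 1).

Codes:
  B: 110 (length 3)
  A: 0 (length 1)
  E: 10 (length 2)
  G: 111 (length 3)
Average code length: 89/47 = 1.8936 bits/symbol


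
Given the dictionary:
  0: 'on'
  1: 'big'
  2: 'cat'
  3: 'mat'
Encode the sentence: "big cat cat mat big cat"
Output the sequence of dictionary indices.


Look up each word in the dictionary:
  'big' -> 1
  'cat' -> 2
  'cat' -> 2
  'mat' -> 3
  'big' -> 1
  'cat' -> 2

Encoded: [1, 2, 2, 3, 1, 2]


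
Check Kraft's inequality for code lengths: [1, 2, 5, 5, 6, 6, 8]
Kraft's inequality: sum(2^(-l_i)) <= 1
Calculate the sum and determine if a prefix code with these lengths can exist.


Sum = 2^(-1) + 2^(-2) + 2^(-5) + 2^(-5) + 2^(-6) + 2^(-6) + 2^(-8)
    = 0.5 + 0.25 + 0.03125 + 0.03125 + 0.015625 + 0.015625 + 0.00390625
    = 217/256 = 0.84765625
Since 0.84765625 <= 1, Kraft's inequality IS satisfied.
A prefix code with these lengths CAN exist.

Kraft sum = 0.84765625. Satisfied.


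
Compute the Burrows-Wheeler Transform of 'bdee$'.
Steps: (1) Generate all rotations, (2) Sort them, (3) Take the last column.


Rotations (sorted):
  0: $bdee -> last char: e
  1: bdee$ -> last char: $
  2: dee$b -> last char: b
  3: e$bde -> last char: e
  4: ee$bd -> last char: d


BWT = e$bed


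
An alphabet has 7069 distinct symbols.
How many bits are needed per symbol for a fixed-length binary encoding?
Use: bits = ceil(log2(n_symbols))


log2(7069) = 12.7873
Bracket: 2^12 = 4096 < 7069 <= 2^13 = 8192
So ceil(log2(7069)) = 13

bits = ceil(log2(7069)) = ceil(12.7873) = 13 bits


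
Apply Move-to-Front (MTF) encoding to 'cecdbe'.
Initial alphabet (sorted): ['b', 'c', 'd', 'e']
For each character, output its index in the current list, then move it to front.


MTF encoding:
'c': index 1 in ['b', 'c', 'd', 'e'] -> ['c', 'b', 'd', 'e']
'e': index 3 in ['c', 'b', 'd', 'e'] -> ['e', 'c', 'b', 'd']
'c': index 1 in ['e', 'c', 'b', 'd'] -> ['c', 'e', 'b', 'd']
'd': index 3 in ['c', 'e', 'b', 'd'] -> ['d', 'c', 'e', 'b']
'b': index 3 in ['d', 'c', 'e', 'b'] -> ['b', 'd', 'c', 'e']
'e': index 3 in ['b', 'd', 'c', 'e'] -> ['e', 'b', 'd', 'c']


Output: [1, 3, 1, 3, 3, 3]


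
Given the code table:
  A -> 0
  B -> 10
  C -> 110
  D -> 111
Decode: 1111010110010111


Decoding:
111 -> D
10 -> B
10 -> B
110 -> C
0 -> A
10 -> B
111 -> D


Result: DBBCABD


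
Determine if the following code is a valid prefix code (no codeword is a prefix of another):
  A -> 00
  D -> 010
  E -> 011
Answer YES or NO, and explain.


Checking each pair (does one codeword prefix another?):
  A='00' vs D='010': no prefix
  A='00' vs E='011': no prefix
  D='010' vs A='00': no prefix
  D='010' vs E='011': no prefix
  E='011' vs A='00': no prefix
  E='011' vs D='010': no prefix
No violation found over all pairs.

YES -- this is a valid prefix code. No codeword is a prefix of any other codeword.


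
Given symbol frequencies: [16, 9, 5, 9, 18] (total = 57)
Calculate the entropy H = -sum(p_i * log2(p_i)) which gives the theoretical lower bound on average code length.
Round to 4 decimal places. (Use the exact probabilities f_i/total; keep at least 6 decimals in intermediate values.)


Per-symbol terms -p_i * log2(p_i) with p_i = f_i/57:
  p = 16/57 = 0.280702: log2(p) = -1.832890, -p*log2(p) = 0.514495
  p = 9/57 = 0.157895: log2(p) = -2.662965, -p*log2(p) = 0.420468
  p = 5/57 = 0.087719: log2(p) = -3.510962, -p*log2(p) = 0.307979
  p = 9/57 = 0.157895: log2(p) = -2.662965, -p*log2(p) = 0.420468
  p = 18/57 = 0.315789: log2(p) = -1.662965, -p*log2(p) = 0.525147
H = 0.514495 + 0.420468 + 0.307979 + 0.420468 + 0.525147 = 2.188557

H = 2.1886 bits/symbol


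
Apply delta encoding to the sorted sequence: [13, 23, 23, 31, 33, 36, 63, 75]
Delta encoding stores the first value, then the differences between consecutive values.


First value: 13
Deltas:
  23 - 13 = 10
  23 - 23 = 0
  31 - 23 = 8
  33 - 31 = 2
  36 - 33 = 3
  63 - 36 = 27
  75 - 63 = 12


Delta encoded: [13, 10, 0, 8, 2, 3, 27, 12]


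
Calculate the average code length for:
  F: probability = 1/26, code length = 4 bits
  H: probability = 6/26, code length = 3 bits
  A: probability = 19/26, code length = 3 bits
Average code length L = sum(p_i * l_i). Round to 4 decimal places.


Weighted contributions p_i * l_i:
  F: (1/26) * 4 = 4/26
  H: (6/26) * 3 = 18/26
  A: (19/26) * 3 = 57/26
Sum = (4 + 18 + 57)/26 = 79/26

L = 79/26 = 3.0385 bits/symbol


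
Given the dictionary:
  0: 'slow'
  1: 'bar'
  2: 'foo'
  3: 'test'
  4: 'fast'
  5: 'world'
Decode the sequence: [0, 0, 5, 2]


Look up each index in the dictionary:
  0 -> 'slow'
  0 -> 'slow'
  5 -> 'world'
  2 -> 'foo'

Decoded: "slow slow world foo"


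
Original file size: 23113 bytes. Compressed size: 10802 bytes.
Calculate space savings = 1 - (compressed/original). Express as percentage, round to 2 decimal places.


ratio = compressed/original = 10802/23113 = 0.467356
savings = 1 - ratio = 1 - 0.467356 = 0.532644
as a percentage: 0.532644 * 100 = 53.26%

Space savings = 1 - 10802/23113 = 53.26%


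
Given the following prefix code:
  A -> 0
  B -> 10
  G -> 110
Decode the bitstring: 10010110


Decoding step by step:
Bits 10 -> B
Bits 0 -> A
Bits 10 -> B
Bits 110 -> G


Decoded message: BABG


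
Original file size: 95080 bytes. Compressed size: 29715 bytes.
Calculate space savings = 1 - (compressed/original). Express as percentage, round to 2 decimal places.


ratio = compressed/original = 29715/95080 = 0.312526
savings = 1 - ratio = 1 - 0.312526 = 0.687474
as a percentage: 0.687474 * 100 = 68.75%

Space savings = 1 - 29715/95080 = 68.75%


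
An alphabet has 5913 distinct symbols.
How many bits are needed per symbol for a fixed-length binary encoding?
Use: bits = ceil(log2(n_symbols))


log2(5913) = 12.5297
Bracket: 2^12 = 4096 < 5913 <= 2^13 = 8192
So ceil(log2(5913)) = 13

bits = ceil(log2(5913)) = ceil(12.5297) = 13 bits


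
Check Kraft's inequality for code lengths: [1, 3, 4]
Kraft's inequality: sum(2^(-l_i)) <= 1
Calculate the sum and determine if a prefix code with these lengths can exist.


Sum = 2^(-1) + 2^(-3) + 2^(-4)
    = 0.5 + 0.125 + 0.0625
    = 11/16 = 0.6875
Since 0.6875 <= 1, Kraft's inequality IS satisfied.
A prefix code with these lengths CAN exist.

Kraft sum = 0.6875. Satisfied.
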